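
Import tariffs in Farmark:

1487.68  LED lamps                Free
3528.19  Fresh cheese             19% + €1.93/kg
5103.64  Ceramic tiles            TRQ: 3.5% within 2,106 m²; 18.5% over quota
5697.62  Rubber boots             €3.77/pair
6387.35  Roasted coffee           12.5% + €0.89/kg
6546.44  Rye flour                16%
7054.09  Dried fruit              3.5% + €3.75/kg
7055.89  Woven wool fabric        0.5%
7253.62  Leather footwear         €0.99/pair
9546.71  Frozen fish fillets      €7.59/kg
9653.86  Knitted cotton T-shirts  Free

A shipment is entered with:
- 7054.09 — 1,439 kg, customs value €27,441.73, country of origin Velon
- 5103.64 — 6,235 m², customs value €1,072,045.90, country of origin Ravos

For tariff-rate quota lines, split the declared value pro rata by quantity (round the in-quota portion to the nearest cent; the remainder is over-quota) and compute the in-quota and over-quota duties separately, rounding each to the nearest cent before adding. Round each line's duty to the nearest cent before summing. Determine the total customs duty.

Line 1 (7054.09, Velon, 1,439 kg, €27,441.73):
Base rate for 7054.09 is 3.5% + €3.75/kg.
Duty = €27,441.73 × 3.5% + 1,439 × €3.75 = €6,356.71.
Line 2 (5103.64, Ravos, 6,235 m², €1,072,045.90):
Code 5103.64 is under a tariff-rate quota (threshold 2,106 m²). In-quota: 2,106 m² at 3.5%; over-quota: 4,129 m² at 18.5%.
Pro-rata value split: in-quota = €1,072,045.90 × 2,106/6,235 = €362,105.64; over-quota = €1,072,045.90 − €362,105.64 = €709,940.26.
In-quota duty = €362,105.64 × 3.5% = €12,673.70. Over-quota duty = €709,940.26 × 18.5% = €131,338.95.
Line duty = €12,673.70 + €131,338.95 = €144,012.65.
Total = €6,356.71 + €144,012.65 = €150,369.36.

€150,369.36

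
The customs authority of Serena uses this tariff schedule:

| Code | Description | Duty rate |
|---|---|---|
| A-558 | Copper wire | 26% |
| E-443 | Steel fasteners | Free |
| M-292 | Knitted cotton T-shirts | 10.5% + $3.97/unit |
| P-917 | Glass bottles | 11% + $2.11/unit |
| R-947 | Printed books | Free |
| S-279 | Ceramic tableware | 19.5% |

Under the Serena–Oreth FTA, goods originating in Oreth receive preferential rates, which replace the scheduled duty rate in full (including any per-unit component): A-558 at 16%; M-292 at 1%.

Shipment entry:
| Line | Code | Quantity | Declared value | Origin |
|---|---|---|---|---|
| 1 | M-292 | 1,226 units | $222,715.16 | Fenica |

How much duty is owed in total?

$28,252.31

Line 1 (M-292, Fenica, 1,226 units, $222,715.16):
Base rate for M-292 is 10.5% + $3.97/unit.
M-292 has an FTA preferential rate, but origin Fenica is not Oreth; base rate stands.
Duty = $222,715.16 × 10.5% + 1,226 × $3.97 = $28,252.31.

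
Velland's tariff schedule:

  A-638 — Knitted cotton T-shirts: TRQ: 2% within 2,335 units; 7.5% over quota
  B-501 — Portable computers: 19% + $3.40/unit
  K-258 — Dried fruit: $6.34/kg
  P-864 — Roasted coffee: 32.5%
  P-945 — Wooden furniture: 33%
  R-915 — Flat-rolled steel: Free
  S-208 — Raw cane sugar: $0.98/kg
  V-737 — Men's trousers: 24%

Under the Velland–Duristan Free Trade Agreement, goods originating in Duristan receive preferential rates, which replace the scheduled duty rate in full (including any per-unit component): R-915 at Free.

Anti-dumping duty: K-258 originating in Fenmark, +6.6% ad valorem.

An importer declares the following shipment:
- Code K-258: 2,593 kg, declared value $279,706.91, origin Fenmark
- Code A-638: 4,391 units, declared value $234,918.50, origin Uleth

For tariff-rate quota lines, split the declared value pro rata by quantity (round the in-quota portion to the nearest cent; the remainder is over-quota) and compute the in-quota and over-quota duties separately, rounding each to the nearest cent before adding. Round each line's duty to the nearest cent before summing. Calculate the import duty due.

$45,648.43

Line 1 (K-258, Fenmark, 2,593 kg, $279,706.91):
Base rate for K-258 is $6.34/kg.
Additional duty on K-258 from Fenmark: +6.6% ad valorem. Applied ad valorem rate = 6.6%.
Duty = $279,706.91 × 6.6% + 2,593 × $6.34 = $34,900.28.
Line 2 (A-638, Uleth, 4,391 units, $234,918.50):
Code A-638 is under a tariff-rate quota (threshold 2,335 units). In-quota: 2,335 units at 2%; over-quota: 2,056 units at 7.5%.
Pro-rata value split: in-quota = $234,918.50 × 2,335/4,391 = $124,922.50; over-quota = $234,918.50 − $124,922.50 = $109,996.00.
In-quota duty = $124,922.50 × 2% = $2,498.45. Over-quota duty = $109,996.00 × 7.5% = $8,249.70.
Line duty = $2,498.45 + $8,249.70 = $10,748.15.
Total = $34,900.28 + $10,748.15 = $45,648.43.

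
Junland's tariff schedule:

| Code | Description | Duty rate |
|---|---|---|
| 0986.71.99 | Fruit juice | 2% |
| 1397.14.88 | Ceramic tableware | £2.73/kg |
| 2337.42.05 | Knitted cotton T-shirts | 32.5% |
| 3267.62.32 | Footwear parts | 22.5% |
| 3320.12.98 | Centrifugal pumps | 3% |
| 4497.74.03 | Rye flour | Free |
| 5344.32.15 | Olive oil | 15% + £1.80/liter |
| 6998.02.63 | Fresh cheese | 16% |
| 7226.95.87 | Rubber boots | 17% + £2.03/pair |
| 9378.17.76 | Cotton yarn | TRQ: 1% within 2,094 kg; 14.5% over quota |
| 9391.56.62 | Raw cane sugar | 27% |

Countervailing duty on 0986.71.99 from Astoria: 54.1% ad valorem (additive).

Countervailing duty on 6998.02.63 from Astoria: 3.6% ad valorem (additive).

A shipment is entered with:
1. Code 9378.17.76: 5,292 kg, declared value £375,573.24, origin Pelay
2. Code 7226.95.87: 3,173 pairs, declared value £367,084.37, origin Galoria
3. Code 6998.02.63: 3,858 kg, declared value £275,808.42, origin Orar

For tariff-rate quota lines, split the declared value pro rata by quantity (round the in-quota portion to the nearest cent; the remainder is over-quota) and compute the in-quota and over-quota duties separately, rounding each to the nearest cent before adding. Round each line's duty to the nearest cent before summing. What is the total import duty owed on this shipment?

£147,370.49

Line 1 (9378.17.76, Pelay, 5,292 kg, £375,573.24):
Code 9378.17.76 is under a tariff-rate quota (threshold 2,094 kg). In-quota: 2,094 kg at 1%; over-quota: 3,198 kg at 14.5%.
Pro-rata value split: in-quota = £375,573.24 × 2,094/5,292 = £148,611.18; over-quota = £375,573.24 − £148,611.18 = £226,962.06.
In-quota duty = £148,611.18 × 1% = £1,486.11. Over-quota duty = £226,962.06 × 14.5% = £32,909.50.
Line duty = £1,486.11 + £32,909.50 = £34,395.61.
Line 2 (7226.95.87, Galoria, 3,173 pairs, £367,084.37):
Base rate for 7226.95.87 is 17% + £2.03/pair.
Duty = £367,084.37 × 17% + 3,173 × £2.03 = £68,845.53.
Line 3 (6998.02.63, Orar, 3,858 kg, £275,808.42):
Base rate for 6998.02.63 is 16%.
The additional-duty order on 6998.02.63 targets Astoria, not Orar; it does not apply.
Duty = £275,808.42 × 16% = £44,129.35.
Total = £34,395.61 + £68,845.53 + £44,129.35 = £147,370.49.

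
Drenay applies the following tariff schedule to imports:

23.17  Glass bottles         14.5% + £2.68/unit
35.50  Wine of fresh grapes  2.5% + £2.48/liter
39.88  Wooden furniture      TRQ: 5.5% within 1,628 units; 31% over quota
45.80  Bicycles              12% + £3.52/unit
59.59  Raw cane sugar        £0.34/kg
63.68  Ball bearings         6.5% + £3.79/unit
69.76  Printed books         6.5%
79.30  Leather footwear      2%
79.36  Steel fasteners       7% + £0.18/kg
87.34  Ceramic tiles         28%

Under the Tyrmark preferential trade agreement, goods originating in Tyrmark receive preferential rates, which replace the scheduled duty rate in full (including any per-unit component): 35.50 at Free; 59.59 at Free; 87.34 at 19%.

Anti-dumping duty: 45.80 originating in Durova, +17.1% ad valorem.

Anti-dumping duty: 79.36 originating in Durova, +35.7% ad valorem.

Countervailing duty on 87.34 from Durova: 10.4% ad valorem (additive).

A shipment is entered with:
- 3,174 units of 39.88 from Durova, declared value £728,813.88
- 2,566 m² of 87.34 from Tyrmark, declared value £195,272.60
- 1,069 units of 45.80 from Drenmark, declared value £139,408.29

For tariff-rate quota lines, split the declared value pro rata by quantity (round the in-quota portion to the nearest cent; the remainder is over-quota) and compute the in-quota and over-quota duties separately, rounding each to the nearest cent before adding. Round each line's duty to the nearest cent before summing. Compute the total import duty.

Line 1 (39.88, Durova, 3,174 units, £728,813.88):
Code 39.88 is under a tariff-rate quota (threshold 1,628 units). In-quota: 1,628 units at 5.5%; over-quota: 1,546 units at 31%.
Pro-rata value split: in-quota = £728,813.88 × 1,628/3,174 = £373,821.36; over-quota = £728,813.88 − £373,821.36 = £354,992.52.
In-quota duty = £373,821.36 × 5.5% = £20,560.17. Over-quota duty = £354,992.52 × 31% = £110,047.68.
Line duty = £20,560.17 + £110,047.68 = £130,607.85.
Line 2 (87.34, Tyrmark, 2,566 m², £195,272.60):
Base rate for 87.34 is 28%.
Origin Tyrmark qualifies under the Drenay–Tyrmark agreement and 87.34 is covered: preferential rate 19% applies instead.
The additional-duty order on 87.34 targets Durova, not Tyrmark; it does not apply.
Duty = £195,272.60 × 19% = £37,101.79.
Line 3 (45.80, Drenmark, 1,069 units, £139,408.29):
Base rate for 45.80 is 12% + £3.52/unit.
The additional-duty order on 45.80 targets Durova, not Drenmark; it does not apply.
Duty = £139,408.29 × 12% + 1,069 × £3.52 = £20,491.87.
Total = £130,607.85 + £37,101.79 + £20,491.87 = £188,201.51.

£188,201.51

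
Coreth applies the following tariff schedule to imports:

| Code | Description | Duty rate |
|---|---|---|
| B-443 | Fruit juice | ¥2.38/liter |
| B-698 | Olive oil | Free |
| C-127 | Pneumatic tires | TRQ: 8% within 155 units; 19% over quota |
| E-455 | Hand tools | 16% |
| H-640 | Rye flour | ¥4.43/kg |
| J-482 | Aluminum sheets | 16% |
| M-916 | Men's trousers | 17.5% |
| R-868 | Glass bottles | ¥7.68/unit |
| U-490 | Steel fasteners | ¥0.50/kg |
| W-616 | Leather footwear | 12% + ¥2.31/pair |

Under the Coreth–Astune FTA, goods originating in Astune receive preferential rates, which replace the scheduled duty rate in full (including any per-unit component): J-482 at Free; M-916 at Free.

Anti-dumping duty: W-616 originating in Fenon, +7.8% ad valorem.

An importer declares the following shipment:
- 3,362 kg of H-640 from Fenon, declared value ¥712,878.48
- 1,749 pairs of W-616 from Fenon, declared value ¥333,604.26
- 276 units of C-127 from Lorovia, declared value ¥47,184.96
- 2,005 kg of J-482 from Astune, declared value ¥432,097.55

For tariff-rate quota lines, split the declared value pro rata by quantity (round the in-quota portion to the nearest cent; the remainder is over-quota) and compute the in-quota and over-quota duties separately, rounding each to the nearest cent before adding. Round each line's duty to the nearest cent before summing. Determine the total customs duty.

¥91,037.76

Line 1 (H-640, Fenon, 3,362 kg, ¥712,878.48):
Base rate for H-640 is ¥4.43/kg.
Duty = 3,362 × ¥4.43 = ¥14,893.66.
Line 2 (W-616, Fenon, 1,749 pairs, ¥333,604.26):
Base rate for W-616 is 12% + ¥2.31/pair.
Additional duty on W-616 from Fenon: +7.8%. Applied ad valorem rate: 12% + 7.8% = 19.8%.
Duty = ¥333,604.26 × 19.8% + 1,749 × ¥2.31 = ¥70,093.83.
Line 3 (C-127, Lorovia, 276 units, ¥47,184.96):
Code C-127 is under a tariff-rate quota (threshold 155 units). In-quota: 155 units at 8%; over-quota: 121 units at 19%.
Pro-rata value split: in-quota = ¥47,184.96 × 155/276 = ¥26,498.80; over-quota = ¥47,184.96 − ¥26,498.80 = ¥20,686.16.
In-quota duty = ¥26,498.80 × 8% = ¥2,119.90. Over-quota duty = ¥20,686.16 × 19% = ¥3,930.37.
Line duty = ¥2,119.90 + ¥3,930.37 = ¥6,050.27.
Line 4 (J-482, Astune, 2,005 kg, ¥432,097.55):
Base rate for J-482 is 16%.
Origin Astune qualifies under the Coreth–Astune agreement and J-482 is covered: preferential rate Free applies instead.
Duty = ¥432,097.55 × 0% = ¥0.00.
Total = ¥14,893.66 + ¥70,093.83 + ¥6,050.27 + ¥0.00 = ¥91,037.76.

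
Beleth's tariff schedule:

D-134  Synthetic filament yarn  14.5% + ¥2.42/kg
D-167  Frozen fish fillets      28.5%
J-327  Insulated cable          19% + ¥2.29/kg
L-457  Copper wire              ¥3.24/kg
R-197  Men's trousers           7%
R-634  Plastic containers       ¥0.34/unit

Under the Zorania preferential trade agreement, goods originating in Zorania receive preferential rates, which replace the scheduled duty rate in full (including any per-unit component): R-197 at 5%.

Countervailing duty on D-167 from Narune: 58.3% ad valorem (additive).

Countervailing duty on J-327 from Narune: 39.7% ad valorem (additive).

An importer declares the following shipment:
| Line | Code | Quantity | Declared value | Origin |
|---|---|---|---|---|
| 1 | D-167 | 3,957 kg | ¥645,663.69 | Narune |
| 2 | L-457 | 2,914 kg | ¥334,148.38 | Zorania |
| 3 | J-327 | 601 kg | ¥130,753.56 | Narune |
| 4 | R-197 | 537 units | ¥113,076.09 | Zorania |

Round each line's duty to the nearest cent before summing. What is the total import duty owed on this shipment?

¥653,659.87

Line 1 (D-167, Narune, 3,957 kg, ¥645,663.69):
Base rate for D-167 is 28.5%.
Additional duty on D-167 from Narune: +58.3%. Applied ad valorem rate: 28.5% + 58.3% = 86.8%.
Duty = ¥645,663.69 × 86.8% = ¥560,436.08.
Line 2 (L-457, Zorania, 2,914 kg, ¥334,148.38):
Base rate for L-457 is ¥3.24/kg.
Origin Zorania is the FTA partner but L-457 is not on the preference list; base rate stands.
Duty = 2,914 × ¥3.24 = ¥9,441.36.
Line 3 (J-327, Narune, 601 kg, ¥130,753.56):
Base rate for J-327 is 19% + ¥2.29/kg.
Additional duty on J-327 from Narune: +39.7%. Applied ad valorem rate: 19% + 39.7% = 58.7%.
Duty = ¥130,753.56 × 58.7% + 601 × ¥2.29 = ¥78,128.63.
Line 4 (R-197, Zorania, 537 units, ¥113,076.09):
Base rate for R-197 is 7%.
Origin Zorania qualifies under the Beleth–Zorania agreement and R-197 is covered: preferential rate 5% applies instead.
Duty = ¥113,076.09 × 5% = ¥5,653.80.
Total = ¥560,436.08 + ¥9,441.36 + ¥78,128.63 + ¥5,653.80 = ¥653,659.87.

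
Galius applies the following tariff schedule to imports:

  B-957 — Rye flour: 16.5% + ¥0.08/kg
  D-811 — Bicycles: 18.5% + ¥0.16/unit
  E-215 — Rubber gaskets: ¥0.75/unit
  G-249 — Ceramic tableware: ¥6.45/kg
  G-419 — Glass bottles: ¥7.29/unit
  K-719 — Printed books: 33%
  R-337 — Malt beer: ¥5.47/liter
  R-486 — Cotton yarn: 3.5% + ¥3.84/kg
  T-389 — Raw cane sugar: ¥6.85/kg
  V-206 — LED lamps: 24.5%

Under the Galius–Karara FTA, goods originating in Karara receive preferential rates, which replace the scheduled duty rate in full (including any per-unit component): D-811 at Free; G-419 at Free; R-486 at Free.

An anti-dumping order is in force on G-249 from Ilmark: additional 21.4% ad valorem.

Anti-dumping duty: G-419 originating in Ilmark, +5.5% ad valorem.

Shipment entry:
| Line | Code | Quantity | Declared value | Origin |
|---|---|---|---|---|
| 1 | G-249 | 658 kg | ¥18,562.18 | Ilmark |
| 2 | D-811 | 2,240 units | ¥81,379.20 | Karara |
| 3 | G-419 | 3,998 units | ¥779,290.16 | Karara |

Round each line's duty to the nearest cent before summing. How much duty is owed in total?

¥8,216.41

Line 1 (G-249, Ilmark, 658 kg, ¥18,562.18):
Base rate for G-249 is ¥6.45/kg.
Additional duty on G-249 from Ilmark: +21.4% ad valorem. Applied ad valorem rate = 21.4%.
Duty = ¥18,562.18 × 21.4% + 658 × ¥6.45 = ¥8,216.41.
Line 2 (D-811, Karara, 2,240 units, ¥81,379.20):
Base rate for D-811 is 18.5% + ¥0.16/unit.
Origin Karara qualifies under the Galius–Karara agreement and D-811 is covered: preferential rate Free applies instead.
Duty = ¥81,379.20 × 0% = ¥0.00.
Line 3 (G-419, Karara, 3,998 units, ¥779,290.16):
Base rate for G-419 is ¥7.29/unit.
Origin Karara qualifies under the Galius–Karara agreement and G-419 is covered: preferential rate Free applies instead.
The additional-duty order on G-419 targets Ilmark, not Karara; it does not apply.
Duty = ¥779,290.16 × 0% = ¥0.00.
Total = ¥8,216.41 + ¥0.00 + ¥0.00 = ¥8,216.41.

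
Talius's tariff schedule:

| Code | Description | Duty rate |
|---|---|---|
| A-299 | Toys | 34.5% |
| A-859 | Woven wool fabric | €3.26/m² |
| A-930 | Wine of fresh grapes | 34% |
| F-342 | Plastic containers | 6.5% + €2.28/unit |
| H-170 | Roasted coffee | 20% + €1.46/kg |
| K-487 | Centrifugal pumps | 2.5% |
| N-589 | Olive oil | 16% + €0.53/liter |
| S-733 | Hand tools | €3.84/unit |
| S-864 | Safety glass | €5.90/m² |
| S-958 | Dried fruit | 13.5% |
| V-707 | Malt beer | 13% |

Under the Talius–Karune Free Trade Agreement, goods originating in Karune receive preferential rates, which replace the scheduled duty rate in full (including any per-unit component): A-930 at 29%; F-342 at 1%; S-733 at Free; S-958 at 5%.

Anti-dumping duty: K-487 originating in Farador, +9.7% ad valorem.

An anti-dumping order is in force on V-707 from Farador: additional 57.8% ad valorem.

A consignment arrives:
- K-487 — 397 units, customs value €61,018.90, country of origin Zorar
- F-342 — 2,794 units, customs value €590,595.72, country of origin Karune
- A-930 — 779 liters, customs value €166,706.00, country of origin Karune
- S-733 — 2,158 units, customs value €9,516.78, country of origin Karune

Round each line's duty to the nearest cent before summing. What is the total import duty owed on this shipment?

Line 1 (K-487, Zorar, 397 units, €61,018.90):
Base rate for K-487 is 2.5%.
The additional-duty order on K-487 targets Farador, not Zorar; it does not apply.
Duty = €61,018.90 × 2.5% = €1,525.47.
Line 2 (F-342, Karune, 2,794 units, €590,595.72):
Base rate for F-342 is 6.5% + €2.28/unit.
Origin Karune qualifies under the Talius–Karune agreement and F-342 is covered: preferential rate 1% applies instead.
Duty = €590,595.72 × 1% = €5,905.96.
Line 3 (A-930, Karune, 779 liters, €166,706.00):
Base rate for A-930 is 34%.
Origin Karune qualifies under the Talius–Karune agreement and A-930 is covered: preferential rate 29% applies instead.
Duty = €166,706.00 × 29% = €48,344.74.
Line 4 (S-733, Karune, 2,158 units, €9,516.78):
Base rate for S-733 is €3.84/unit.
Origin Karune qualifies under the Talius–Karune agreement and S-733 is covered: preferential rate Free applies instead.
Duty = €9,516.78 × 0% = €0.00.
Total = €1,525.47 + €5,905.96 + €48,344.74 + €0.00 = €55,776.17.

€55,776.17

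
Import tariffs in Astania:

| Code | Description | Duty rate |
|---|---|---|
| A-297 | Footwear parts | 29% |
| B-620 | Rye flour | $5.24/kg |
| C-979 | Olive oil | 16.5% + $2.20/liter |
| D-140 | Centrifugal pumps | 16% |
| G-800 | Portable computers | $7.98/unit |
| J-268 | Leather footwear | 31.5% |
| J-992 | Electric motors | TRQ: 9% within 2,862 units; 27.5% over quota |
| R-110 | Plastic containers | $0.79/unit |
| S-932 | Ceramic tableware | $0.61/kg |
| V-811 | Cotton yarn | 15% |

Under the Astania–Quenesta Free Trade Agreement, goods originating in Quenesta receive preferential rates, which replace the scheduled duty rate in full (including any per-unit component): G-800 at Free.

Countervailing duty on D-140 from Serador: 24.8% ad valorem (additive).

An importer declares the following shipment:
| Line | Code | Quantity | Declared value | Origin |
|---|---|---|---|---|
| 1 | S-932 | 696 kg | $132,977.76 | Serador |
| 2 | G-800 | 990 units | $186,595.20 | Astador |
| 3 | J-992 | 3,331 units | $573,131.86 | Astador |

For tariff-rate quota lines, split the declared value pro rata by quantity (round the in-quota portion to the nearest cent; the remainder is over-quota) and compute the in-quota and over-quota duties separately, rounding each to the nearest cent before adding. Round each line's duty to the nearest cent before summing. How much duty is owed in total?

Line 1 (S-932, Serador, 696 kg, $132,977.76):
Base rate for S-932 is $0.61/kg.
Duty = 696 × $0.61 = $424.56.
Line 2 (G-800, Astador, 990 units, $186,595.20):
Base rate for G-800 is $7.98/unit.
G-800 has an FTA preferential rate, but origin Astador is not Quenesta; base rate stands.
Duty = 990 × $7.98 = $7,900.20.
Line 3 (J-992, Astador, 3,331 units, $573,131.86):
Code J-992 is under a tariff-rate quota (threshold 2,862 units). In-quota: 2,862 units at 9%; over-quota: 469 units at 27.5%.
Pro-rata value split: in-quota = $573,131.86 × 2,862/3,331 = $492,435.72; over-quota = $573,131.86 − $492,435.72 = $80,696.14.
In-quota duty = $492,435.72 × 9% = $44,319.21. Over-quota duty = $80,696.14 × 27.5% = $22,191.44.
Line duty = $44,319.21 + $22,191.44 = $66,510.65.
Total = $424.56 + $7,900.20 + $66,510.65 = $74,835.41.

$74,835.41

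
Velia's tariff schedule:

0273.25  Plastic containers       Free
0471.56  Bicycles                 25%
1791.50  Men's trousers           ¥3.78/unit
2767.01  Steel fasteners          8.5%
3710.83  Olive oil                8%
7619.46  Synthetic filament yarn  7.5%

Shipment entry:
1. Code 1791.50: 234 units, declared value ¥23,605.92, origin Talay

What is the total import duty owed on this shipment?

Line 1 (1791.50, Talay, 234 units, ¥23,605.92):
Base rate for 1791.50 is ¥3.78/unit.
Duty = 234 × ¥3.78 = ¥884.52.

¥884.52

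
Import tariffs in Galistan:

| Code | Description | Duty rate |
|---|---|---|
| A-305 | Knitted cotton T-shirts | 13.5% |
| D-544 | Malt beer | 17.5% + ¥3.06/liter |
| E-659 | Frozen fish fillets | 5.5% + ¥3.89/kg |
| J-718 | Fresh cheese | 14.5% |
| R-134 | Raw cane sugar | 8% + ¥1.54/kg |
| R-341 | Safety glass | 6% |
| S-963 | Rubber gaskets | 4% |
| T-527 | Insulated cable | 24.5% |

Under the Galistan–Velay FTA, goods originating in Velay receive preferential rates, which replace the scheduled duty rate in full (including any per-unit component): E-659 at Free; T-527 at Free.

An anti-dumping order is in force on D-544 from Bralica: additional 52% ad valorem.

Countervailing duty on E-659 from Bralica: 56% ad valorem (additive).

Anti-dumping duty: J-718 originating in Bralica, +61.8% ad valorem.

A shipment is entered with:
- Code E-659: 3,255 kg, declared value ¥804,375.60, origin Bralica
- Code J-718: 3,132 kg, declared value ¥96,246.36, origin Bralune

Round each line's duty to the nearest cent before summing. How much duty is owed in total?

¥521,308.66

Line 1 (E-659, Bralica, 3,255 kg, ¥804,375.60):
Base rate for E-659 is 5.5% + ¥3.89/kg.
E-659 has an FTA preferential rate, but origin Bralica is not Velay; base rate stands.
Additional duty on E-659 from Bralica: +56%. Applied ad valorem rate: 5.5% + 56% = 61.5%.
Duty = ¥804,375.60 × 61.5% + 3,255 × ¥3.89 = ¥507,352.94.
Line 2 (J-718, Bralune, 3,132 kg, ¥96,246.36):
Base rate for J-718 is 14.5%.
The additional-duty order on J-718 targets Bralica, not Bralune; it does not apply.
Duty = ¥96,246.36 × 14.5% = ¥13,955.72.
Total = ¥507,352.94 + ¥13,955.72 = ¥521,308.66.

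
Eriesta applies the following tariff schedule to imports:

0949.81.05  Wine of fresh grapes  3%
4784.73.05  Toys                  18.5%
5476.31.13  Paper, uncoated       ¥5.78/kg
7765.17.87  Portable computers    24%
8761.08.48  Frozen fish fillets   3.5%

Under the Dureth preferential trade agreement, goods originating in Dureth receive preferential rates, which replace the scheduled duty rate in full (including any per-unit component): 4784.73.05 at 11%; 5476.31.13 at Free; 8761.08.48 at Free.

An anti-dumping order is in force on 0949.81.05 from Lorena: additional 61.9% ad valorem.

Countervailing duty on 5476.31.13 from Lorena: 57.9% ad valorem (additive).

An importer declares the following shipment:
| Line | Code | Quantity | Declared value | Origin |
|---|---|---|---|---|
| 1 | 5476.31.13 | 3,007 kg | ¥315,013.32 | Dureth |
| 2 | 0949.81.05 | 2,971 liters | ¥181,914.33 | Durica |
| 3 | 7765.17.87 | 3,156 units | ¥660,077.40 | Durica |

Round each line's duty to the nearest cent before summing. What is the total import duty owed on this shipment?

Line 1 (5476.31.13, Dureth, 3,007 kg, ¥315,013.32):
Base rate for 5476.31.13 is ¥5.78/kg.
Origin Dureth qualifies under the Eriesta–Dureth agreement and 5476.31.13 is covered: preferential rate Free applies instead.
The additional-duty order on 5476.31.13 targets Lorena, not Dureth; it does not apply.
Duty = ¥315,013.32 × 0% = ¥0.00.
Line 2 (0949.81.05, Durica, 2,971 liters, ¥181,914.33):
Base rate for 0949.81.05 is 3%.
The additional-duty order on 0949.81.05 targets Lorena, not Durica; it does not apply.
Duty = ¥181,914.33 × 3% = ¥5,457.43.
Line 3 (7765.17.87, Durica, 3,156 units, ¥660,077.40):
Base rate for 7765.17.87 is 24%.
Duty = ¥660,077.40 × 24% = ¥158,418.58.
Total = ¥0.00 + ¥5,457.43 + ¥158,418.58 = ¥163,876.01.

¥163,876.01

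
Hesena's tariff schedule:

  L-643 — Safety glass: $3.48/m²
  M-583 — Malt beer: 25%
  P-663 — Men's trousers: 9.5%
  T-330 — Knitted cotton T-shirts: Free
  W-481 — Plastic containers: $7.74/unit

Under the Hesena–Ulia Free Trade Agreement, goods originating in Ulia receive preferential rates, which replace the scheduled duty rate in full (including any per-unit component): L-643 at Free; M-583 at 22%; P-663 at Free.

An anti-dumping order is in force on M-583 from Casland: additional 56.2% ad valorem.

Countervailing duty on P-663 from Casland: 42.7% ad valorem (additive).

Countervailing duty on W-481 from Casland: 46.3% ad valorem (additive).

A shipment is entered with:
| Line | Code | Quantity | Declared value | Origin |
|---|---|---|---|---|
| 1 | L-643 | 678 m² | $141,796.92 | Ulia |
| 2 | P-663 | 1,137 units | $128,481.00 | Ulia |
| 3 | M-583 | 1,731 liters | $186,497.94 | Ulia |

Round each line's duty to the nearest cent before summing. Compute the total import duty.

$41,029.55

Line 1 (L-643, Ulia, 678 m², $141,796.92):
Base rate for L-643 is $3.48/m².
Origin Ulia qualifies under the Hesena–Ulia agreement and L-643 is covered: preferential rate Free applies instead.
Duty = $141,796.92 × 0% = $0.00.
Line 2 (P-663, Ulia, 1,137 units, $128,481.00):
Base rate for P-663 is 9.5%.
Origin Ulia qualifies under the Hesena–Ulia agreement and P-663 is covered: preferential rate Free applies instead.
The additional-duty order on P-663 targets Casland, not Ulia; it does not apply.
Duty = $128,481.00 × 0% = $0.00.
Line 3 (M-583, Ulia, 1,731 liters, $186,497.94):
Base rate for M-583 is 25%.
Origin Ulia qualifies under the Hesena–Ulia agreement and M-583 is covered: preferential rate 22% applies instead.
The additional-duty order on M-583 targets Casland, not Ulia; it does not apply.
Duty = $186,497.94 × 22% = $41,029.55.
Total = $0.00 + $0.00 + $41,029.55 = $41,029.55.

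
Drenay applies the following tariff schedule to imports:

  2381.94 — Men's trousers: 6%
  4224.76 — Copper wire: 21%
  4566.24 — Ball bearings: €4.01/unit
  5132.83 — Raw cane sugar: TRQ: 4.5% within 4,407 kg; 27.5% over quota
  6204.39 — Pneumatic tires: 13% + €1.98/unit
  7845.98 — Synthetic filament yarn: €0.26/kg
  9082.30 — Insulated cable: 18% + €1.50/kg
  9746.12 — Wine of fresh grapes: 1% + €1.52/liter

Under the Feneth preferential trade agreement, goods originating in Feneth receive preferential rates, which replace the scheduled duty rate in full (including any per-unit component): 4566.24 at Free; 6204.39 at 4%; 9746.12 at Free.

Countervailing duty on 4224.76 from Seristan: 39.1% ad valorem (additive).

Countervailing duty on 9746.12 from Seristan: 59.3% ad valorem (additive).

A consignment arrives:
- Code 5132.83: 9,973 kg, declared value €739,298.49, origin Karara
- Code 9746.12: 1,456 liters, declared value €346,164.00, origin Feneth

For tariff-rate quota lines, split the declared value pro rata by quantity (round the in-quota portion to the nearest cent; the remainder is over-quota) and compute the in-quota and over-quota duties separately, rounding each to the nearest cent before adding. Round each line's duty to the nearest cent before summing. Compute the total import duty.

Line 1 (5132.83, Karara, 9,973 kg, €739,298.49):
Code 5132.83 is under a tariff-rate quota (threshold 4,407 kg). In-quota: 4,407 kg at 4.5%; over-quota: 5,566 kg at 27.5%.
Pro-rata value split: in-quota = €739,298.49 × 4,407/9,973 = €326,690.91; over-quota = €739,298.49 − €326,690.91 = €412,607.58.
In-quota duty = €326,690.91 × 4.5% = €14,701.09. Over-quota duty = €412,607.58 × 27.5% = €113,467.08.
Line duty = €14,701.09 + €113,467.08 = €128,168.17.
Line 2 (9746.12, Feneth, 1,456 liters, €346,164.00):
Base rate for 9746.12 is 1% + €1.52/liter.
Origin Feneth qualifies under the Drenay–Feneth agreement and 9746.12 is covered: preferential rate Free applies instead.
The additional-duty order on 9746.12 targets Seristan, not Feneth; it does not apply.
Duty = €346,164.00 × 0% = €0.00.
Total = €128,168.17 + €0.00 = €128,168.17.

€128,168.17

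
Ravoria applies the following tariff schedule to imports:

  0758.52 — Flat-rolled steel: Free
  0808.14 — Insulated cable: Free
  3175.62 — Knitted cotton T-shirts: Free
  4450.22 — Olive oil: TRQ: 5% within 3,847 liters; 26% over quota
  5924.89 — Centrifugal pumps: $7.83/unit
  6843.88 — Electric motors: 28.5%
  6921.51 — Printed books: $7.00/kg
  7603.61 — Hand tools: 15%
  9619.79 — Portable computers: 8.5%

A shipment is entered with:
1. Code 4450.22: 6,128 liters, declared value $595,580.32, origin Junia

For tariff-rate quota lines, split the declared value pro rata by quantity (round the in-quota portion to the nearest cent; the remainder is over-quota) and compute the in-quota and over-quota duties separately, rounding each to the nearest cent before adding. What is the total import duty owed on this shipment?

Line 1 (4450.22, Junia, 6,128 liters, $595,580.32):
Code 4450.22 is under a tariff-rate quota (threshold 3,847 liters). In-quota: 3,847 liters at 5%; over-quota: 2,281 liters at 26%.
Pro-rata value split: in-quota = $595,580.32 × 3,847/6,128 = $373,889.93; over-quota = $595,580.32 − $373,889.93 = $221,690.39.
In-quota duty = $373,889.93 × 5% = $18,694.50. Over-quota duty = $221,690.39 × 26% = $57,639.50.
Line duty = $18,694.50 + $57,639.50 = $76,334.00.

$76,334.00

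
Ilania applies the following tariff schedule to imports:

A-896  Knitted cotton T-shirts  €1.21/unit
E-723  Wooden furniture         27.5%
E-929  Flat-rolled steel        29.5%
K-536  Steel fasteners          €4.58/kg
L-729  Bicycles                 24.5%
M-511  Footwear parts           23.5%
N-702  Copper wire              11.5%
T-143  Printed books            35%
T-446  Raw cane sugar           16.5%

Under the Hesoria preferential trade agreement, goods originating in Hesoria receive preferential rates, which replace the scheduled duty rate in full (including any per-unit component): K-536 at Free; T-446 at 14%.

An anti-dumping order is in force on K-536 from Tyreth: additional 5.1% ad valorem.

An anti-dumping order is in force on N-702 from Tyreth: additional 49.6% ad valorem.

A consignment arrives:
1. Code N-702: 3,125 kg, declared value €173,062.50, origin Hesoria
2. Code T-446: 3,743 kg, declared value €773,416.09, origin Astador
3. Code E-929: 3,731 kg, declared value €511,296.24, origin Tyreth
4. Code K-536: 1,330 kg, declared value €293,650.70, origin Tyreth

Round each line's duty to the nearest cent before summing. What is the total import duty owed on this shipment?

€319,415.82

Line 1 (N-702, Hesoria, 3,125 kg, €173,062.50):
Base rate for N-702 is 11.5%.
Origin Hesoria is the FTA partner but N-702 is not on the preference list; base rate stands.
The additional-duty order on N-702 targets Tyreth, not Hesoria; it does not apply.
Duty = €173,062.50 × 11.5% = €19,902.19.
Line 2 (T-446, Astador, 3,743 kg, €773,416.09):
Base rate for T-446 is 16.5%.
T-446 has an FTA preferential rate, but origin Astador is not Hesoria; base rate stands.
Duty = €773,416.09 × 16.5% = €127,613.65.
Line 3 (E-929, Tyreth, 3,731 kg, €511,296.24):
Base rate for E-929 is 29.5%.
Duty = €511,296.24 × 29.5% = €150,832.39.
Line 4 (K-536, Tyreth, 1,330 kg, €293,650.70):
Base rate for K-536 is €4.58/kg.
K-536 has an FTA preferential rate, but origin Tyreth is not Hesoria; base rate stands.
Additional duty on K-536 from Tyreth: +5.1% ad valorem. Applied ad valorem rate = 5.1%.
Duty = €293,650.70 × 5.1% + 1,330 × €4.58 = €21,067.59.
Total = €19,902.19 + €127,613.65 + €150,832.39 + €21,067.59 = €319,415.82.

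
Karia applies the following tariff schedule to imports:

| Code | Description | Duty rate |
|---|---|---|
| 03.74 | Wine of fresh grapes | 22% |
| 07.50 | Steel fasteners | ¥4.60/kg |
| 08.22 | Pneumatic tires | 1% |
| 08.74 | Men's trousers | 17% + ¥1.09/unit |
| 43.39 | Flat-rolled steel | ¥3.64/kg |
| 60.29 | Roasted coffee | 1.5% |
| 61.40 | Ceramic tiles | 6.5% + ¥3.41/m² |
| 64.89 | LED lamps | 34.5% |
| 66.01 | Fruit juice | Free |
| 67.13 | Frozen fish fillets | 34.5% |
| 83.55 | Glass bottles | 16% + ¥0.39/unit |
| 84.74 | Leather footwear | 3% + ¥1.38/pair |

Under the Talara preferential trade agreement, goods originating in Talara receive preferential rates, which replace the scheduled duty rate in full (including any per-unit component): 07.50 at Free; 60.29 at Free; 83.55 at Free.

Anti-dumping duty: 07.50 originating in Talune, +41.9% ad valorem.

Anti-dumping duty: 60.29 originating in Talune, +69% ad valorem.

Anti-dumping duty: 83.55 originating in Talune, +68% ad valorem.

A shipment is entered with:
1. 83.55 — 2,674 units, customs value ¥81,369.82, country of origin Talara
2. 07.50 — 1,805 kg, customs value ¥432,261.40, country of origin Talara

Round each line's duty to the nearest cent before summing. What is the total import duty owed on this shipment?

¥0.00

Line 1 (83.55, Talara, 2,674 units, ¥81,369.82):
Base rate for 83.55 is 16% + ¥0.39/unit.
Origin Talara qualifies under the Karia–Talara agreement and 83.55 is covered: preferential rate Free applies instead.
The additional-duty order on 83.55 targets Talune, not Talara; it does not apply.
Duty = ¥81,369.82 × 0% = ¥0.00.
Line 2 (07.50, Talara, 1,805 kg, ¥432,261.40):
Base rate for 07.50 is ¥4.60/kg.
Origin Talara qualifies under the Karia–Talara agreement and 07.50 is covered: preferential rate Free applies instead.
The additional-duty order on 07.50 targets Talune, not Talara; it does not apply.
Duty = ¥432,261.40 × 0% = ¥0.00.
Total = ¥0.00 + ¥0.00 = ¥0.00.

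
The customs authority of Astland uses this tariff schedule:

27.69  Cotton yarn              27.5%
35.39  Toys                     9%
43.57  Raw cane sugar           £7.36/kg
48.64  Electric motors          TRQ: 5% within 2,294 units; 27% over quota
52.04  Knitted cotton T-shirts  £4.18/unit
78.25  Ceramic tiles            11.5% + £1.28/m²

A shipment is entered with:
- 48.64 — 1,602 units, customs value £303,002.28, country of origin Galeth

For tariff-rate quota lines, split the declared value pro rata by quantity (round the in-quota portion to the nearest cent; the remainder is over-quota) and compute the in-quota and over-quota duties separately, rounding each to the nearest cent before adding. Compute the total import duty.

£15,150.11

Line 1 (48.64, Galeth, 1,602 units, £303,002.28):
Code 48.64 is under a tariff-rate quota (threshold 2,294 units). Quantity 1,602 units is within the quota, so the in-quota rate 5% applies to the full value.
Duty = £303,002.28 × 5% = £15,150.11.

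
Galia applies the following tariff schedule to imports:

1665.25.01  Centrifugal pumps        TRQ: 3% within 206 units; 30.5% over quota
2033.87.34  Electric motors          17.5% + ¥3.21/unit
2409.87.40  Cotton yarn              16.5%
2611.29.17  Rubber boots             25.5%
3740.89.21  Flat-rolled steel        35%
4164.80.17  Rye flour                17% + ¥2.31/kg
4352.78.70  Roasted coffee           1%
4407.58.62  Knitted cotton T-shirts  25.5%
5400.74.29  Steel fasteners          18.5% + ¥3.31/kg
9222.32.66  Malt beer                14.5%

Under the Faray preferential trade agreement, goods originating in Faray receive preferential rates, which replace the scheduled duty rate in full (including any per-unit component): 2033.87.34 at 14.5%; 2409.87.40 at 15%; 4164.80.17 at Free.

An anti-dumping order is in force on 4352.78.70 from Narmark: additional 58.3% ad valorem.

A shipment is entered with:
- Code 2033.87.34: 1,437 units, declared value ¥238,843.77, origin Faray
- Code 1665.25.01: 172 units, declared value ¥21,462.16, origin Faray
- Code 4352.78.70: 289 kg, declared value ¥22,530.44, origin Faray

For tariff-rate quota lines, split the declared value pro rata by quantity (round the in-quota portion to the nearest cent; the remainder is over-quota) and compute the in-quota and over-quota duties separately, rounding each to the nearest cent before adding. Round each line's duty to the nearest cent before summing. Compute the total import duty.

¥35,501.51

Line 1 (2033.87.34, Faray, 1,437 units, ¥238,843.77):
Base rate for 2033.87.34 is 17.5% + ¥3.21/unit.
Origin Faray qualifies under the Galia–Faray agreement and 2033.87.34 is covered: preferential rate 14.5% applies instead.
Duty = ¥238,843.77 × 14.5% = ¥34,632.35.
Line 2 (1665.25.01, Faray, 172 units, ¥21,462.16):
Code 1665.25.01 is under a tariff-rate quota (threshold 206 units). Quantity 172 units is within the quota, so the in-quota rate 3% applies to the full value.
Duty = ¥21,462.16 × 3% = ¥643.86.
Line 3 (4352.78.70, Faray, 289 kg, ¥22,530.44):
Base rate for 4352.78.70 is 1%.
Origin Faray is the FTA partner but 4352.78.70 is not on the preference list; base rate stands.
The additional-duty order on 4352.78.70 targets Narmark, not Faray; it does not apply.
Duty = ¥22,530.44 × 1% = ¥225.30.
Total = ¥34,632.35 + ¥643.86 + ¥225.30 = ¥35,501.51.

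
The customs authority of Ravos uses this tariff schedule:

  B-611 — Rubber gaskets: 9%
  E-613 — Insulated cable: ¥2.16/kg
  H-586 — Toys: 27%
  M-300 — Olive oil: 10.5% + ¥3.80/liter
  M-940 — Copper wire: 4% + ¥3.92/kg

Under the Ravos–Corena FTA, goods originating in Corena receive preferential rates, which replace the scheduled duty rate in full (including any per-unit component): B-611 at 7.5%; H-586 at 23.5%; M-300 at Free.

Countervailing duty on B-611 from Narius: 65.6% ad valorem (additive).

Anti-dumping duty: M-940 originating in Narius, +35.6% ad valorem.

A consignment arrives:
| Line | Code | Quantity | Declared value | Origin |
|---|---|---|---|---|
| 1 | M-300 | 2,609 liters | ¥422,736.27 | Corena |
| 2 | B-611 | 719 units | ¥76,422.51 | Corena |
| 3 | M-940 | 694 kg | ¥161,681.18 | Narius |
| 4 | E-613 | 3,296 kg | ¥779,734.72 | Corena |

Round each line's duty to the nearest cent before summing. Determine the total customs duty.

Line 1 (M-300, Corena, 2,609 liters, ¥422,736.27):
Base rate for M-300 is 10.5% + ¥3.80/liter.
Origin Corena qualifies under the Ravos–Corena agreement and M-300 is covered: preferential rate Free applies instead.
Duty = ¥422,736.27 × 0% = ¥0.00.
Line 2 (B-611, Corena, 719 units, ¥76,422.51):
Base rate for B-611 is 9%.
Origin Corena qualifies under the Ravos–Corena agreement and B-611 is covered: preferential rate 7.5% applies instead.
The additional-duty order on B-611 targets Narius, not Corena; it does not apply.
Duty = ¥76,422.51 × 7.5% = ¥5,731.69.
Line 3 (M-940, Narius, 694 kg, ¥161,681.18):
Base rate for M-940 is 4% + ¥3.92/kg.
Additional duty on M-940 from Narius: +35.6%. Applied ad valorem rate: 4% + 35.6% = 39.6%.
Duty = ¥161,681.18 × 39.6% + 694 × ¥3.92 = ¥66,746.23.
Line 4 (E-613, Corena, 3,296 kg, ¥779,734.72):
Base rate for E-613 is ¥2.16/kg.
Origin Corena is the FTA partner but E-613 is not on the preference list; base rate stands.
Duty = 3,296 × ¥2.16 = ¥7,119.36.
Total = ¥0.00 + ¥5,731.69 + ¥66,746.23 + ¥7,119.36 = ¥79,597.28.

¥79,597.28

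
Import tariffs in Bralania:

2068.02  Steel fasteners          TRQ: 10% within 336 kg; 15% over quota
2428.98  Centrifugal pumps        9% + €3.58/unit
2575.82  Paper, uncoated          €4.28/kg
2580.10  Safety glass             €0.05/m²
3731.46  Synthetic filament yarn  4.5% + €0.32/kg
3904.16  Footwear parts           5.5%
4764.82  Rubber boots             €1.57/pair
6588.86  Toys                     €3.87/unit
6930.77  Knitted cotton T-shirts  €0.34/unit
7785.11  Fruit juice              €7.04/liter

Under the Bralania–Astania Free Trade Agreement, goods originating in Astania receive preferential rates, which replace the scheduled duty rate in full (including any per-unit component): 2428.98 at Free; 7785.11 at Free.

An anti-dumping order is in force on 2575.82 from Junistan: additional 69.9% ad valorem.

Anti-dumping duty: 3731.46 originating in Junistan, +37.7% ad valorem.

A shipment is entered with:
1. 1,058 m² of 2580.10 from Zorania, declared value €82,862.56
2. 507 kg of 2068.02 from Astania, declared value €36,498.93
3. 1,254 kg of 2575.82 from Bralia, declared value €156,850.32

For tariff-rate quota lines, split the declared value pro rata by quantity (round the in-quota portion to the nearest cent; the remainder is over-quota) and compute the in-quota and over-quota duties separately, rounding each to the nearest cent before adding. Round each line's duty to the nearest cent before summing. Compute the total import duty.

€9,685.42

Line 1 (2580.10, Zorania, 1,058 m², €82,862.56):
Base rate for 2580.10 is €0.05/m².
Duty = 1,058 × €0.05 = €52.90.
Line 2 (2068.02, Astania, 507 kg, €36,498.93):
Code 2068.02 is under a tariff-rate quota (threshold 336 kg). In-quota: 336 kg at 10%; over-quota: 171 kg at 15%.
Pro-rata value split: in-quota = €36,498.93 × 336/507 = €24,188.64; over-quota = €36,498.93 − €24,188.64 = €12,310.29.
In-quota duty = €24,188.64 × 10% = €2,418.86. Over-quota duty = €12,310.29 × 15% = €1,846.54.
Line duty = €2,418.86 + €1,846.54 = €4,265.40.
Line 3 (2575.82, Bralia, 1,254 kg, €156,850.32):
Base rate for 2575.82 is €4.28/kg.
The additional-duty order on 2575.82 targets Junistan, not Bralia; it does not apply.
Duty = 1,254 × €4.28 = €5,367.12.
Total = €52.90 + €4,265.40 + €5,367.12 = €9,685.42.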